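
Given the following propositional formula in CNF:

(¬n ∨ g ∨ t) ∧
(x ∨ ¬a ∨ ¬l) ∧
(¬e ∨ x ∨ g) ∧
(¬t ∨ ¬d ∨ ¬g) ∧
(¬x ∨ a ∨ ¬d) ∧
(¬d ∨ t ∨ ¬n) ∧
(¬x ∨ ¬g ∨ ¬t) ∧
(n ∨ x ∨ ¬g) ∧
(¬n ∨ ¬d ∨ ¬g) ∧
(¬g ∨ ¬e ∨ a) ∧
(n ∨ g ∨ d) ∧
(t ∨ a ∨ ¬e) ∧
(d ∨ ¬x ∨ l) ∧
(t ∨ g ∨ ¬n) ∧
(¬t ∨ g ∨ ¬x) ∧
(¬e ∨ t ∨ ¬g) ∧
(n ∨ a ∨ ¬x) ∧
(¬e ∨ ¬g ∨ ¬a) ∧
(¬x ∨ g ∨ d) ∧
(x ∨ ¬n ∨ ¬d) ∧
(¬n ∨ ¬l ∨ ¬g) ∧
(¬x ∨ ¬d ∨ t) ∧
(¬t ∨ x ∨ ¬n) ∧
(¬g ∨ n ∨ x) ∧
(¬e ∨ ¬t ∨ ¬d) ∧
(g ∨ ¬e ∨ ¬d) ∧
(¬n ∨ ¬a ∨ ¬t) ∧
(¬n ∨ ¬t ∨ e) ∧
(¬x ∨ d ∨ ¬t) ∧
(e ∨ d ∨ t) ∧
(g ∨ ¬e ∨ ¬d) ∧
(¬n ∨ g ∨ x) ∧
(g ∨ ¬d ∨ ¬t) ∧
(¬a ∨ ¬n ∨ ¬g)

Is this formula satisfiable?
Yes

Yes, the formula is satisfiable.

One satisfying assignment is: x=False, t=False, n=False, e=False, d=True, g=False, l=False, a=False

Verification: With this assignment, all 34 clauses evaluate to true.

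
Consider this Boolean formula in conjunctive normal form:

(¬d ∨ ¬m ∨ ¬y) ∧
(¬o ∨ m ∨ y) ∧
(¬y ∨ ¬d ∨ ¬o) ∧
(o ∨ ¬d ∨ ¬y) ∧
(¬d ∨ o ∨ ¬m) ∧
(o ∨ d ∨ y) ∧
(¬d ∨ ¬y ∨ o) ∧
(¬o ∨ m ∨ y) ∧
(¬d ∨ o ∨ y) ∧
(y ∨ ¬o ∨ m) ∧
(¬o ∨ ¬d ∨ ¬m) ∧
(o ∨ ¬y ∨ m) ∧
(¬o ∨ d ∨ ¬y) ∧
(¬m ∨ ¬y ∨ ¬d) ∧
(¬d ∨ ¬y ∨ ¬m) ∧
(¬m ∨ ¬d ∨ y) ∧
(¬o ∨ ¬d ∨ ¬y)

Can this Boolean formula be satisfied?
Yes

Yes, the formula is satisfiable.

One satisfying assignment is: y=True, m=True, o=False, d=False

Verification: With this assignment, all 17 clauses evaluate to true.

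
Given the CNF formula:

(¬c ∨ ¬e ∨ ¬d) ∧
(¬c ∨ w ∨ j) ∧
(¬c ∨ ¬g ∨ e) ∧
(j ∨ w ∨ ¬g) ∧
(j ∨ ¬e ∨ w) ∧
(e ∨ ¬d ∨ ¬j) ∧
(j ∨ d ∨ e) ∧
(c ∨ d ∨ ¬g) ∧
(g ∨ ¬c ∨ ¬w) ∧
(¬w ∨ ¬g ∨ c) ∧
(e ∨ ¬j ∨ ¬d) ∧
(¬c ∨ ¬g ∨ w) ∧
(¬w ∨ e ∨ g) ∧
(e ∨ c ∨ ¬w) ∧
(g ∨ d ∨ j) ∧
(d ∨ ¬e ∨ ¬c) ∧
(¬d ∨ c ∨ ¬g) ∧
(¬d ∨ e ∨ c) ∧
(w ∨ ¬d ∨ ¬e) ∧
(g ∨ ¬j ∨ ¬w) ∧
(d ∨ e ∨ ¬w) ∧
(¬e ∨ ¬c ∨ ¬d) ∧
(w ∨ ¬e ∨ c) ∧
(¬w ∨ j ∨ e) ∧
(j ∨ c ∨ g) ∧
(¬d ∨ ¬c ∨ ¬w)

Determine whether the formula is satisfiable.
Yes

Yes, the formula is satisfiable.

One satisfying assignment is: d=False, g=False, j=True, c=True, w=False, e=False

Verification: With this assignment, all 26 clauses evaluate to true.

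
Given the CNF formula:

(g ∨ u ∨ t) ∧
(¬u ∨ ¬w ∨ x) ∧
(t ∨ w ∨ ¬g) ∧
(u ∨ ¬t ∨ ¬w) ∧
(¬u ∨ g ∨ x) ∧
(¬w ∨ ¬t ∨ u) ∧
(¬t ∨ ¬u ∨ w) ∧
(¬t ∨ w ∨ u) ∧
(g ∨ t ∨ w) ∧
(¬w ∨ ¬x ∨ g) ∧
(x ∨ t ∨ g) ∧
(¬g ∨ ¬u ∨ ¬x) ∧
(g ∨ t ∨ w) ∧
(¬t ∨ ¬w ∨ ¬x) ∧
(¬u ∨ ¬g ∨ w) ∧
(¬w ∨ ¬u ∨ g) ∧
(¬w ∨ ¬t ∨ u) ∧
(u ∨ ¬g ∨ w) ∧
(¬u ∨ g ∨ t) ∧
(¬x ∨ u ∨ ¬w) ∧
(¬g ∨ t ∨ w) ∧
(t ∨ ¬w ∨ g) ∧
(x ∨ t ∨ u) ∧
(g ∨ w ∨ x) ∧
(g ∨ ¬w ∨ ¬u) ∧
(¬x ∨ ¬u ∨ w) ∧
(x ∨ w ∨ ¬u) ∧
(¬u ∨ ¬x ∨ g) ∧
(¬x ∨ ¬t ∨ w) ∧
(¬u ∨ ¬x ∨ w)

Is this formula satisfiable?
No

No, the formula is not satisfiable.

No assignment of truth values to the variables can make all 30 clauses true simultaneously.

The formula is UNSAT (unsatisfiable).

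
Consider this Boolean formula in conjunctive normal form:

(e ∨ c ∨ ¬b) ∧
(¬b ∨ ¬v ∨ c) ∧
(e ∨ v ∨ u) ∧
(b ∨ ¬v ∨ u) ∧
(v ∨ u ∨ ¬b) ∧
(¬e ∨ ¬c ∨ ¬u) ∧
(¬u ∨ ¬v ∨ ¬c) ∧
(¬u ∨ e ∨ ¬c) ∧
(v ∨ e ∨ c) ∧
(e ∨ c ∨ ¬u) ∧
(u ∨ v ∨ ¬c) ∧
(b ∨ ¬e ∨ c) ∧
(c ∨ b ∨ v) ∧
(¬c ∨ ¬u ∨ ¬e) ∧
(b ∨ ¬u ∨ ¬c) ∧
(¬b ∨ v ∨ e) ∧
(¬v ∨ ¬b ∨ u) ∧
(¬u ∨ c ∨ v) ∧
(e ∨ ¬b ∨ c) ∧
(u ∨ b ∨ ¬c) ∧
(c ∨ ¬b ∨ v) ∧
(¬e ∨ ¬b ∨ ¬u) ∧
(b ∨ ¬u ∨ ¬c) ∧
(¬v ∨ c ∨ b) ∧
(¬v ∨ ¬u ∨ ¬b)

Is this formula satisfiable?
No

No, the formula is not satisfiable.

No assignment of truth values to the variables can make all 25 clauses true simultaneously.

The formula is UNSAT (unsatisfiable).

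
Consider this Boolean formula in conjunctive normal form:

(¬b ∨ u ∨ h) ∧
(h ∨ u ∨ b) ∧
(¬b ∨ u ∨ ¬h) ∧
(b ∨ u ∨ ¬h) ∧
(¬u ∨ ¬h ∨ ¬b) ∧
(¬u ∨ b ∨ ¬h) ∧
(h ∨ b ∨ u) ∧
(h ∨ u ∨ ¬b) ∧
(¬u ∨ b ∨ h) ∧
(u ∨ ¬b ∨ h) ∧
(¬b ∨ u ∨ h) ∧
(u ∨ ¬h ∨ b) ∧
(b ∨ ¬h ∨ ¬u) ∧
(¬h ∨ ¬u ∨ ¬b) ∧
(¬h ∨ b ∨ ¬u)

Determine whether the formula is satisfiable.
Yes

Yes, the formula is satisfiable.

One satisfying assignment is: u=True, b=True, h=False

Verification: With this assignment, all 15 clauses evaluate to true.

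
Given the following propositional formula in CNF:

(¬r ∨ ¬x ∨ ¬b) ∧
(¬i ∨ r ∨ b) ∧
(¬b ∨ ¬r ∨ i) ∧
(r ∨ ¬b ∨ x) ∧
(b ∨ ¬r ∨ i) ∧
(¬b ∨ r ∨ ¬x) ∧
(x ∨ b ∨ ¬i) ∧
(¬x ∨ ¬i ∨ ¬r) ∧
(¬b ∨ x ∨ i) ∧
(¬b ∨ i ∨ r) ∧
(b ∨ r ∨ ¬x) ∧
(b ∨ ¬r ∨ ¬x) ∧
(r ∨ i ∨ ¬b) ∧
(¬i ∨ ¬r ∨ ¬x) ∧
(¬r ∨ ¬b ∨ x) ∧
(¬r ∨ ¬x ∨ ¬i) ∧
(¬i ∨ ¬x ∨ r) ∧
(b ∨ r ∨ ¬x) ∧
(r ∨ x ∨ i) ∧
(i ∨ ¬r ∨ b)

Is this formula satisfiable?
No

No, the formula is not satisfiable.

No assignment of truth values to the variables can make all 20 clauses true simultaneously.

The formula is UNSAT (unsatisfiable).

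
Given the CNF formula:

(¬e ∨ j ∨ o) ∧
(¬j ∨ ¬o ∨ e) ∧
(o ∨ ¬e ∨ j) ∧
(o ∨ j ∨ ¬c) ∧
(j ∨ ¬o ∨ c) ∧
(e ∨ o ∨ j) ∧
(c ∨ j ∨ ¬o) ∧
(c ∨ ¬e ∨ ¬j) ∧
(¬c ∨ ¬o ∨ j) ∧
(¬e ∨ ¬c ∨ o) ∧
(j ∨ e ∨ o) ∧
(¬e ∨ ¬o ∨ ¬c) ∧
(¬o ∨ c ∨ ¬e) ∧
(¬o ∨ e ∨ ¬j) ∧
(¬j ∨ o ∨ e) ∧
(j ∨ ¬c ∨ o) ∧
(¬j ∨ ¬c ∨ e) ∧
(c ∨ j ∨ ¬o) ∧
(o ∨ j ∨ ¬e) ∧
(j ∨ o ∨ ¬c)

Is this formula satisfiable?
No

No, the formula is not satisfiable.

No assignment of truth values to the variables can make all 20 clauses true simultaneously.

The formula is UNSAT (unsatisfiable).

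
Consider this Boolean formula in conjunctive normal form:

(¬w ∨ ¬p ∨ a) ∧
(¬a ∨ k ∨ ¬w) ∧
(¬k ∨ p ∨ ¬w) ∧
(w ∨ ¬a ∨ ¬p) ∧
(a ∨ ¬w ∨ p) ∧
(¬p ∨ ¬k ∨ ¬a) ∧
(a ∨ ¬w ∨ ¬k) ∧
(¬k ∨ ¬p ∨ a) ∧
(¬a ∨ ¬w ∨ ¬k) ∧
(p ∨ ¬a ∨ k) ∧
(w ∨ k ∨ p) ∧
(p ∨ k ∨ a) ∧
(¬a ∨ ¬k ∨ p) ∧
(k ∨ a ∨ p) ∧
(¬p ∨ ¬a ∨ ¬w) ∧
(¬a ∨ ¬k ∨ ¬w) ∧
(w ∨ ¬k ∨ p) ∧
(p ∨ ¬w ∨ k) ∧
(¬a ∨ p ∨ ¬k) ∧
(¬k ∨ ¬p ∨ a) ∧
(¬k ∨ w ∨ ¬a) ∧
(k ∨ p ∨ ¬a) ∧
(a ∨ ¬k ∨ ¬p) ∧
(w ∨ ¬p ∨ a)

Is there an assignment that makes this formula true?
No

No, the formula is not satisfiable.

No assignment of truth values to the variables can make all 24 clauses true simultaneously.

The formula is UNSAT (unsatisfiable).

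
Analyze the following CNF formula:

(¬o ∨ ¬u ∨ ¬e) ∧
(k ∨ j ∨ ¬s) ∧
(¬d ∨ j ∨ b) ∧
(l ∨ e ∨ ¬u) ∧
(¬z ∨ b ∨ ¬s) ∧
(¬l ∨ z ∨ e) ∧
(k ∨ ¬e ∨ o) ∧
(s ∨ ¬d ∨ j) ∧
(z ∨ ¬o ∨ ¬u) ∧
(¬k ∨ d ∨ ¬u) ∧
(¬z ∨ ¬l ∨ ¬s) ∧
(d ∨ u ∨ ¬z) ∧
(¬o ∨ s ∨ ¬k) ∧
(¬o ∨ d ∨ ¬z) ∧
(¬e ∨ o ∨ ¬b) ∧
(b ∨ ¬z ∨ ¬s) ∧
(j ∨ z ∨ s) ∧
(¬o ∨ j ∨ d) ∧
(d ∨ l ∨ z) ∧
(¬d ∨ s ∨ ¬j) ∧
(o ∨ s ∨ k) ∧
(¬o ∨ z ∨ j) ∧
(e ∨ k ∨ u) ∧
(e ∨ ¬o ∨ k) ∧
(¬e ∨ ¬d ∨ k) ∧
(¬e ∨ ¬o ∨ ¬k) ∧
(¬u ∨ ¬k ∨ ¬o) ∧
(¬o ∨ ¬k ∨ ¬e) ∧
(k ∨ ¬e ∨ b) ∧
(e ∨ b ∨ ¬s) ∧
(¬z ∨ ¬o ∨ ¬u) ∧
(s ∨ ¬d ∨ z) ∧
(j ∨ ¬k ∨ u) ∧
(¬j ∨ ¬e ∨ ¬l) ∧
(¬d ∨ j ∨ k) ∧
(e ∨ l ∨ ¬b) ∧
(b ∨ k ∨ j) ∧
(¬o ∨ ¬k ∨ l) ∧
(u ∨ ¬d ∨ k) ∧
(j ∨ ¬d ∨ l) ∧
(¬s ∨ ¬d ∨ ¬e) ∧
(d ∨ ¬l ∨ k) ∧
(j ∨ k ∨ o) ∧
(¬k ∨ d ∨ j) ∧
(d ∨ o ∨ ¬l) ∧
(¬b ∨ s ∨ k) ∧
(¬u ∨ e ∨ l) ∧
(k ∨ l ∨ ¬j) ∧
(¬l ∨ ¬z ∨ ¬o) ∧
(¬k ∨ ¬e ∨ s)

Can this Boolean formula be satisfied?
No

No, the formula is not satisfiable.

No assignment of truth values to the variables can make all 50 clauses true simultaneously.

The formula is UNSAT (unsatisfiable).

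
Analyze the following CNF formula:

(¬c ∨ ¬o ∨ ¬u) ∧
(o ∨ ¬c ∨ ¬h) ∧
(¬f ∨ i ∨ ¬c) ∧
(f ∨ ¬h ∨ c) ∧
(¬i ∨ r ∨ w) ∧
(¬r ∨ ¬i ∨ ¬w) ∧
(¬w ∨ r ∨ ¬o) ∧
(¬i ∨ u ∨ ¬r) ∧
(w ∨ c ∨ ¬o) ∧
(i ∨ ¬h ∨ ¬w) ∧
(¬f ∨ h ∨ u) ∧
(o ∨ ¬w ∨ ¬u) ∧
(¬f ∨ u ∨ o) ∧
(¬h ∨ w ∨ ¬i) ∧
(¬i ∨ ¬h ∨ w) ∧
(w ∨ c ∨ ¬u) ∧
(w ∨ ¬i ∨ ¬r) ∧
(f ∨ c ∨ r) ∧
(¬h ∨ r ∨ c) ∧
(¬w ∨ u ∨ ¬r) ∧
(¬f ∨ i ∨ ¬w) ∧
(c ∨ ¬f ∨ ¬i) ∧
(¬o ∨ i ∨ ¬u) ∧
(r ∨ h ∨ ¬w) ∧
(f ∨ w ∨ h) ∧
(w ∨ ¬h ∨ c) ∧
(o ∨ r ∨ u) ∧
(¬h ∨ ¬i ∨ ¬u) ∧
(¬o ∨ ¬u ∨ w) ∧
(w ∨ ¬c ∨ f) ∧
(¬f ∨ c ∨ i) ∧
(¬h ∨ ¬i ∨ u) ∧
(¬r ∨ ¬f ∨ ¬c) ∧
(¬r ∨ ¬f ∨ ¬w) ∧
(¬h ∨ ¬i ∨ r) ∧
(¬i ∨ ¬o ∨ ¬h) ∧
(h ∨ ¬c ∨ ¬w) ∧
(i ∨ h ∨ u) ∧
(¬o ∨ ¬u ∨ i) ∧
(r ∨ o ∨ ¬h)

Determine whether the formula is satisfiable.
No

No, the formula is not satisfiable.

No assignment of truth values to the variables can make all 40 clauses true simultaneously.

The formula is UNSAT (unsatisfiable).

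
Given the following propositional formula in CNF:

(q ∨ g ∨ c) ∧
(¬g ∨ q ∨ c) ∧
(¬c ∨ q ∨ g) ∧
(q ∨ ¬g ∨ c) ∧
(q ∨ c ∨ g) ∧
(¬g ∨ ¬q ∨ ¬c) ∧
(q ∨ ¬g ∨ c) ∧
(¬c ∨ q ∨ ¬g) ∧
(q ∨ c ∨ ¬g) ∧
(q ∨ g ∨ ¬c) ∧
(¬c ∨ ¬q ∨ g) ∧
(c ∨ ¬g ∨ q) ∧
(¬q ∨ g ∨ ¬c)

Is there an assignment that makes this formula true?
Yes

Yes, the formula is satisfiable.

One satisfying assignment is: q=True, g=False, c=False

Verification: With this assignment, all 13 clauses evaluate to true.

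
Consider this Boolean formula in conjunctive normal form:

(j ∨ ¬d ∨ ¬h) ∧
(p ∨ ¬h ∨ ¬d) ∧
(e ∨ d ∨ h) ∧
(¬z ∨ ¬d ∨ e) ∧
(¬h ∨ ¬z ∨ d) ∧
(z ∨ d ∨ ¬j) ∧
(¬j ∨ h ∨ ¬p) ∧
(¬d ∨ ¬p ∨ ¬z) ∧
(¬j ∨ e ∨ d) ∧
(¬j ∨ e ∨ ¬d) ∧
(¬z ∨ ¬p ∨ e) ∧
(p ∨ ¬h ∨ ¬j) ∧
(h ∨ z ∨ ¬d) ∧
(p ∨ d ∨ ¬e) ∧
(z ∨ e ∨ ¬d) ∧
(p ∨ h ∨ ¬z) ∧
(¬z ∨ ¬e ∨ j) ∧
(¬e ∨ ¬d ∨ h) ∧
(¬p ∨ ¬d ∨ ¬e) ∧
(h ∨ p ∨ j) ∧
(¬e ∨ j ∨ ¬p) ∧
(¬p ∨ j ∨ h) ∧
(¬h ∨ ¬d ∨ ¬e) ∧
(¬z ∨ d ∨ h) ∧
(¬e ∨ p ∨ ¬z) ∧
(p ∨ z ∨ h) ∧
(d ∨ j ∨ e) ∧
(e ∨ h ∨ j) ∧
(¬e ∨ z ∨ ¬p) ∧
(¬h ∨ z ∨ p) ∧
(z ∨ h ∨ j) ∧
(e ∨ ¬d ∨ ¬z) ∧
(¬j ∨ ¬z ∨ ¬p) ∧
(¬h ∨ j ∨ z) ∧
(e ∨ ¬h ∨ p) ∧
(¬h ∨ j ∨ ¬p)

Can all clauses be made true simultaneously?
No

No, the formula is not satisfiable.

No assignment of truth values to the variables can make all 36 clauses true simultaneously.

The formula is UNSAT (unsatisfiable).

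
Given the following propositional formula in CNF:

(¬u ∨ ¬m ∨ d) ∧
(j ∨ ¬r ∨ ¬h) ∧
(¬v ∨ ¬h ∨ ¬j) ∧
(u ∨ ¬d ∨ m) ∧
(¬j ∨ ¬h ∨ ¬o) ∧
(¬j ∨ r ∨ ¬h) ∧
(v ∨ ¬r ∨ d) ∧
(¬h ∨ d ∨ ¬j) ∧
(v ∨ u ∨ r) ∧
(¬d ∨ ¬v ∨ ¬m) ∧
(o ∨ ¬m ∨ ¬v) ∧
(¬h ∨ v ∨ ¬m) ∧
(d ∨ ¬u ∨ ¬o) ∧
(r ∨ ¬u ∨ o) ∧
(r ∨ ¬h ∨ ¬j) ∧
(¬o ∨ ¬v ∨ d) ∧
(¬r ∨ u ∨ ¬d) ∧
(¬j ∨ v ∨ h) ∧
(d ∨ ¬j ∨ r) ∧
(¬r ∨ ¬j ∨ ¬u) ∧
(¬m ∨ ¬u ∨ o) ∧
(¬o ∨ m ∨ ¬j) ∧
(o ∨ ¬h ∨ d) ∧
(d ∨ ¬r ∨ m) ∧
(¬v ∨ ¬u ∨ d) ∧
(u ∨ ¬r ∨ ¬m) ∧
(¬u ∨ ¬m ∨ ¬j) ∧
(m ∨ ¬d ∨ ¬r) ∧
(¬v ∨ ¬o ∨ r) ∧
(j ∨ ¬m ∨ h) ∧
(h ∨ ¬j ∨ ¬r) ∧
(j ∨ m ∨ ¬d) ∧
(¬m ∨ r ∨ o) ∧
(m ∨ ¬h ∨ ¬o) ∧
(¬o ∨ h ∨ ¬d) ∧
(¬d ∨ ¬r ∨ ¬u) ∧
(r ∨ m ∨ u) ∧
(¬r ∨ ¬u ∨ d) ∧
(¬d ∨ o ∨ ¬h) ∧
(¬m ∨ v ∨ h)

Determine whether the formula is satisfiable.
No

No, the formula is not satisfiable.

No assignment of truth values to the variables can make all 40 clauses true simultaneously.

The formula is UNSAT (unsatisfiable).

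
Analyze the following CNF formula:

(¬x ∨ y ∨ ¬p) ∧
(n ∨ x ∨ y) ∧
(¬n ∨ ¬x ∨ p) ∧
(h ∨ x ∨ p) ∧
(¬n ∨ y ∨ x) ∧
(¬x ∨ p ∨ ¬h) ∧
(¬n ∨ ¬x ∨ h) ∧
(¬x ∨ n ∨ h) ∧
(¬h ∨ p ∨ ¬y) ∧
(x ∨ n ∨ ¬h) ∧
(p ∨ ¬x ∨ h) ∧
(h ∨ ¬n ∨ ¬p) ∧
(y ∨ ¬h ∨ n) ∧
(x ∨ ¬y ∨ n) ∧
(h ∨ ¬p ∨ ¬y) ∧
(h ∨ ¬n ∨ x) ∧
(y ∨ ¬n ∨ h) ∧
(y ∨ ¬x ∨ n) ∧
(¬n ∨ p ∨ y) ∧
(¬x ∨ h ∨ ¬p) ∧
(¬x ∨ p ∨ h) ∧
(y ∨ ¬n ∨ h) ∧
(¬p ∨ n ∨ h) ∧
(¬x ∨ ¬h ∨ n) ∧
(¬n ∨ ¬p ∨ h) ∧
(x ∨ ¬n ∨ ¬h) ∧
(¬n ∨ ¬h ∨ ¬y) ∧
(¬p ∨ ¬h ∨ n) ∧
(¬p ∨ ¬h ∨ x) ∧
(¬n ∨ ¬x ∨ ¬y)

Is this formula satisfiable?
No

No, the formula is not satisfiable.

No assignment of truth values to the variables can make all 30 clauses true simultaneously.

The formula is UNSAT (unsatisfiable).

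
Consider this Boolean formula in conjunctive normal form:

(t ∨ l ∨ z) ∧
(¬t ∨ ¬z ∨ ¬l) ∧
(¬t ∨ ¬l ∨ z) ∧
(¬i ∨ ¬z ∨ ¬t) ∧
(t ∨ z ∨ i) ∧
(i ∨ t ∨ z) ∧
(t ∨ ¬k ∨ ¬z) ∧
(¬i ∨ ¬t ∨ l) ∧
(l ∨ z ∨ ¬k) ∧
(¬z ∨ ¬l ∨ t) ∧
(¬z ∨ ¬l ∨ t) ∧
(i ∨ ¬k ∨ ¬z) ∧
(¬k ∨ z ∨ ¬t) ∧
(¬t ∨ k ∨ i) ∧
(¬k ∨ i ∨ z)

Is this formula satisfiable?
Yes

Yes, the formula is satisfiable.

One satisfying assignment is: l=True, k=False, z=False, t=False, i=True

Verification: With this assignment, all 15 clauses evaluate to true.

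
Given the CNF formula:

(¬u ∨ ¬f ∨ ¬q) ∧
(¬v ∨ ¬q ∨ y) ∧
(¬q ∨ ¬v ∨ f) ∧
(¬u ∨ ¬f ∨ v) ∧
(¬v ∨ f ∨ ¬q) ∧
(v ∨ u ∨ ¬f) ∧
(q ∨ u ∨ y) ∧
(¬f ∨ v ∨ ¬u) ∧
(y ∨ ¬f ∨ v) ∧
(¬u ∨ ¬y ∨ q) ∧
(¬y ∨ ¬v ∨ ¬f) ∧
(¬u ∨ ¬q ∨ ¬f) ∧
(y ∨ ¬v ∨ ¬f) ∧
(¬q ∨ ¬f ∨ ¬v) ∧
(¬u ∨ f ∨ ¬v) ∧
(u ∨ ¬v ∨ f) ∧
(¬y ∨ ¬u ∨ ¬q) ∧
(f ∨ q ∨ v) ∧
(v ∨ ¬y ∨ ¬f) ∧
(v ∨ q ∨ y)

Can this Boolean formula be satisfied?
Yes

Yes, the formula is satisfiable.

One satisfying assignment is: y=True, u=False, v=False, f=False, q=True

Verification: With this assignment, all 20 clauses evaluate to true.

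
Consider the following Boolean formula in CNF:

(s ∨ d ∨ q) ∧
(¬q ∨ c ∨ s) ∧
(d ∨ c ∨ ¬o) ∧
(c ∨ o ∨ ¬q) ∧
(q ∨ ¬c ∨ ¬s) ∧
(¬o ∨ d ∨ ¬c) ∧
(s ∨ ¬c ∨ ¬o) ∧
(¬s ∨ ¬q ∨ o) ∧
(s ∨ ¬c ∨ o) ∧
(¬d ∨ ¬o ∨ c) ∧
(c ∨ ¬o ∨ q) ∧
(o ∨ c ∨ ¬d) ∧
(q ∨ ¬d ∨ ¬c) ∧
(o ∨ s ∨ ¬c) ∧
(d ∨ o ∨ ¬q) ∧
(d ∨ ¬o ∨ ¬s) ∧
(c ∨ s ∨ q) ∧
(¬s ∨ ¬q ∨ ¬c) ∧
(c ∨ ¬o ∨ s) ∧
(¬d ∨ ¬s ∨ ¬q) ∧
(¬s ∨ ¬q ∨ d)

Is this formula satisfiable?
Yes

Yes, the formula is satisfiable.

One satisfying assignment is: o=False, d=False, q=False, s=True, c=False

Verification: With this assignment, all 21 clauses evaluate to true.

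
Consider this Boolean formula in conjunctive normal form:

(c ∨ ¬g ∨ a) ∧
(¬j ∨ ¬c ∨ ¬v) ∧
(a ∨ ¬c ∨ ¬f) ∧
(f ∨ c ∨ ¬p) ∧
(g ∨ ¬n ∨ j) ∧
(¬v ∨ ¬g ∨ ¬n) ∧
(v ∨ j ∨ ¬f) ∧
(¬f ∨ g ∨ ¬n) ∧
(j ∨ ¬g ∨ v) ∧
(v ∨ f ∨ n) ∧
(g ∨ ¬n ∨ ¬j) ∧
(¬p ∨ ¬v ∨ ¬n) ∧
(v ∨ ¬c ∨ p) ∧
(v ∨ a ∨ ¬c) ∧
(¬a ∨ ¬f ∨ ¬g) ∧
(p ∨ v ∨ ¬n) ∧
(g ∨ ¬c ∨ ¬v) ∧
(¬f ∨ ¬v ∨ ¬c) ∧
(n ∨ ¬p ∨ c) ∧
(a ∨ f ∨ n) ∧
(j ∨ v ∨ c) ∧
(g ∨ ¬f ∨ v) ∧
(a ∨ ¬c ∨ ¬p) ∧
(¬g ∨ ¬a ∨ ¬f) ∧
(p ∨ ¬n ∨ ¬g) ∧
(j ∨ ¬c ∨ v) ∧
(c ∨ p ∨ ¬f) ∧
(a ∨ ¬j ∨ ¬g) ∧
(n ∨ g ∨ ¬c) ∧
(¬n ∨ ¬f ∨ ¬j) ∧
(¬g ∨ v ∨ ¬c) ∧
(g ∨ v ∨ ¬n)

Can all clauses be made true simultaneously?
Yes

Yes, the formula is satisfiable.

One satisfying assignment is: g=False, j=False, a=True, v=True, p=False, f=False, c=False, n=False

Verification: With this assignment, all 32 clauses evaluate to true.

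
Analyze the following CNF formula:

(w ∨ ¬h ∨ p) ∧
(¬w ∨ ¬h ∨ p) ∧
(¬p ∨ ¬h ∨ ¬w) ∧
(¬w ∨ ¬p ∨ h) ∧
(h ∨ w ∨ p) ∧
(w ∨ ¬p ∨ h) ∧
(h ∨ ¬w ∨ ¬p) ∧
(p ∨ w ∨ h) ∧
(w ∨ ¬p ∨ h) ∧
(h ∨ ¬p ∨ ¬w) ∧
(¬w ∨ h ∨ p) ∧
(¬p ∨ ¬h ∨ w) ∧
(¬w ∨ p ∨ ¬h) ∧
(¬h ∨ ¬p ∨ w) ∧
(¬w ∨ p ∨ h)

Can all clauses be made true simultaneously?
No

No, the formula is not satisfiable.

No assignment of truth values to the variables can make all 15 clauses true simultaneously.

The formula is UNSAT (unsatisfiable).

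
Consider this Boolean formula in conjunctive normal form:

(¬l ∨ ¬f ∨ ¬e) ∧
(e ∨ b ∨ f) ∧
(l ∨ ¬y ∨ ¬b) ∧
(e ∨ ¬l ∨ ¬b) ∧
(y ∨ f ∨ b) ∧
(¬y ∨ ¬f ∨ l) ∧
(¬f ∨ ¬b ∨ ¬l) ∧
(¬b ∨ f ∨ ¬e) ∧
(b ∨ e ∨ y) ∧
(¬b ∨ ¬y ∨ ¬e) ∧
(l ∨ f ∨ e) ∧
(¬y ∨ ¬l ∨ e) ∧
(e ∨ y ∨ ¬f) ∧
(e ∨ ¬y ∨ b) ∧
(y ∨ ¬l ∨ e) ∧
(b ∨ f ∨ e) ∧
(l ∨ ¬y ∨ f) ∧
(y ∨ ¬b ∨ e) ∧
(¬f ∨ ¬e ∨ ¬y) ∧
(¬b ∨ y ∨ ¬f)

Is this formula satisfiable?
Yes

Yes, the formula is satisfiable.

One satisfying assignment is: l=False, y=False, e=True, f=True, b=False

Verification: With this assignment, all 20 clauses evaluate to true.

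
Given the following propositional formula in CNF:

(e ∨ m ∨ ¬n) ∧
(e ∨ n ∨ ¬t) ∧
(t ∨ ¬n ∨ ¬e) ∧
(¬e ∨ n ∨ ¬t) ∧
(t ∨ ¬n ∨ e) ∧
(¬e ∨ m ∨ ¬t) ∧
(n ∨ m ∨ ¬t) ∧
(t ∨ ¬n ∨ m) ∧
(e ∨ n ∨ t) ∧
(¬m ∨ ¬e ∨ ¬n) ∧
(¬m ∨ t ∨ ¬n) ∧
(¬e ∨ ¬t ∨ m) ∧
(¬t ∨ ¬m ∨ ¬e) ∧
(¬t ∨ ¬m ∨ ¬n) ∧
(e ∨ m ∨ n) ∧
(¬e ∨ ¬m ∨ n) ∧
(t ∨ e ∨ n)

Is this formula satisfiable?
Yes

Yes, the formula is satisfiable.

One satisfying assignment is: e=True, n=False, m=False, t=False

Verification: With this assignment, all 17 clauses evaluate to true.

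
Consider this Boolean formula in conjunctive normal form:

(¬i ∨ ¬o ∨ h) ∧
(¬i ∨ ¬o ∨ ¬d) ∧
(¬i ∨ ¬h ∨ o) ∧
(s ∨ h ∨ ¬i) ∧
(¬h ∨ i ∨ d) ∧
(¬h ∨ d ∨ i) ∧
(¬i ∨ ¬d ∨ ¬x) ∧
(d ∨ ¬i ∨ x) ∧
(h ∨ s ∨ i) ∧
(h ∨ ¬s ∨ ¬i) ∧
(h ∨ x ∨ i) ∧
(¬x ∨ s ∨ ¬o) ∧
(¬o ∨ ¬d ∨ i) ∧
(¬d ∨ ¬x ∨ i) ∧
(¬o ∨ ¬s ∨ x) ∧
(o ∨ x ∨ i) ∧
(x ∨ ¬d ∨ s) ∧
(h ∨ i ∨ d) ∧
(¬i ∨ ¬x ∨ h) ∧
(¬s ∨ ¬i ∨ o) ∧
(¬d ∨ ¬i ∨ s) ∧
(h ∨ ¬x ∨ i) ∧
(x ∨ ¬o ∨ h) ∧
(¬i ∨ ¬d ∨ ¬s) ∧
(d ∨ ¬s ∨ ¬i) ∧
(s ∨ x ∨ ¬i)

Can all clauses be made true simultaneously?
No

No, the formula is not satisfiable.

No assignment of truth values to the variables can make all 26 clauses true simultaneously.

The formula is UNSAT (unsatisfiable).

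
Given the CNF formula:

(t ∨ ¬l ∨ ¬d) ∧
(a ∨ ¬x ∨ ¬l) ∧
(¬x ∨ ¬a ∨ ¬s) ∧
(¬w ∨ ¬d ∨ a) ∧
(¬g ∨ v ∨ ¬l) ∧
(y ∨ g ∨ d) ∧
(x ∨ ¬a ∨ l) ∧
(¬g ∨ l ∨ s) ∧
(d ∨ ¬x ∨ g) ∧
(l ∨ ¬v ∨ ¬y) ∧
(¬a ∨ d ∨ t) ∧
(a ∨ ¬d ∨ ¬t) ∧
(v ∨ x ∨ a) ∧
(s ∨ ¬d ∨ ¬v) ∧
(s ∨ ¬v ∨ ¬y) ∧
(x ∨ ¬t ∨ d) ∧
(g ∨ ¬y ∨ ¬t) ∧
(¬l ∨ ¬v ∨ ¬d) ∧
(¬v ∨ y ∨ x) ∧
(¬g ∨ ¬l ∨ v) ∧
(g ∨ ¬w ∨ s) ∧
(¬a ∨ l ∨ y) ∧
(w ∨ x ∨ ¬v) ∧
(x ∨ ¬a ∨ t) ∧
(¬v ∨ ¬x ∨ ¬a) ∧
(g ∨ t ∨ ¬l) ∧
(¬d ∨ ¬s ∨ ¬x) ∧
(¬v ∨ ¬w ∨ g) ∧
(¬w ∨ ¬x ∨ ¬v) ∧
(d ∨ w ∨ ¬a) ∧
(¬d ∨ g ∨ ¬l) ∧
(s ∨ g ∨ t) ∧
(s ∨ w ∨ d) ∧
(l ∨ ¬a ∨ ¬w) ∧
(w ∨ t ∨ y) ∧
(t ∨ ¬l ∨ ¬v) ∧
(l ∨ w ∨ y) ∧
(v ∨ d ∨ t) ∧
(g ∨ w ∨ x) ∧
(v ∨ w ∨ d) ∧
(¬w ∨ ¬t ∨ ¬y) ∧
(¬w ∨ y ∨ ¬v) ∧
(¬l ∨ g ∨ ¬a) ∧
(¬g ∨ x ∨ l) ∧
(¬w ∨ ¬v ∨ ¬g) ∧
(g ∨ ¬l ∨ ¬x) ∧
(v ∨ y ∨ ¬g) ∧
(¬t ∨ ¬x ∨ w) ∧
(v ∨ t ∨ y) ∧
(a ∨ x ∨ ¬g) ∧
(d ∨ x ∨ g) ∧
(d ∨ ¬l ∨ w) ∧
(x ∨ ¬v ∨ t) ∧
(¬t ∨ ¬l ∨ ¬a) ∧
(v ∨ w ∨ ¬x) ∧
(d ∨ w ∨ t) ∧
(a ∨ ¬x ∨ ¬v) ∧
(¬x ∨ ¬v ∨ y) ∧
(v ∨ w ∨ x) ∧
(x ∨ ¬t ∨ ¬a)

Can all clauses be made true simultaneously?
No

No, the formula is not satisfiable.

No assignment of truth values to the variables can make all 60 clauses true simultaneously.

The formula is UNSAT (unsatisfiable).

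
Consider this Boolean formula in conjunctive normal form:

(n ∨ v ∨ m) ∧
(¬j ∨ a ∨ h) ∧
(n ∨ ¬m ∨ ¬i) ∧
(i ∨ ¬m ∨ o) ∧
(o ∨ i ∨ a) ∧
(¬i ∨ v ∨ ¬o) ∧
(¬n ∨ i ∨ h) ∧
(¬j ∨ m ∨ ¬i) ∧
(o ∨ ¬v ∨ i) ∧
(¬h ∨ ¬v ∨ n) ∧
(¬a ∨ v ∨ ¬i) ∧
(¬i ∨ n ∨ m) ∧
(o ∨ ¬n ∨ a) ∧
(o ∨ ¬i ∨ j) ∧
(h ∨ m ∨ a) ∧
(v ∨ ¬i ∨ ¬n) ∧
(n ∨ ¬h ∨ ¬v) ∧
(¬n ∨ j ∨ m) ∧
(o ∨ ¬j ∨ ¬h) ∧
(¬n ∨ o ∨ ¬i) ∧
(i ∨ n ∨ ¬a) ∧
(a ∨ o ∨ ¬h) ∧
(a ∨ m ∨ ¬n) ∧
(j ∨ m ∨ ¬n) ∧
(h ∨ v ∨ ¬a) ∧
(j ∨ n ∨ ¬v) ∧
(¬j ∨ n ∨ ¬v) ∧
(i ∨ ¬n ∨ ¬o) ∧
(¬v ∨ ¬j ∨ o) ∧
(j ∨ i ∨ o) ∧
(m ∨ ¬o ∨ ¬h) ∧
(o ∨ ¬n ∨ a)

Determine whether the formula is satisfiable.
Yes

Yes, the formula is satisfiable.

One satisfying assignment is: n=False, i=False, j=False, v=False, o=True, h=False, a=False, m=True

Verification: With this assignment, all 32 clauses evaluate to true.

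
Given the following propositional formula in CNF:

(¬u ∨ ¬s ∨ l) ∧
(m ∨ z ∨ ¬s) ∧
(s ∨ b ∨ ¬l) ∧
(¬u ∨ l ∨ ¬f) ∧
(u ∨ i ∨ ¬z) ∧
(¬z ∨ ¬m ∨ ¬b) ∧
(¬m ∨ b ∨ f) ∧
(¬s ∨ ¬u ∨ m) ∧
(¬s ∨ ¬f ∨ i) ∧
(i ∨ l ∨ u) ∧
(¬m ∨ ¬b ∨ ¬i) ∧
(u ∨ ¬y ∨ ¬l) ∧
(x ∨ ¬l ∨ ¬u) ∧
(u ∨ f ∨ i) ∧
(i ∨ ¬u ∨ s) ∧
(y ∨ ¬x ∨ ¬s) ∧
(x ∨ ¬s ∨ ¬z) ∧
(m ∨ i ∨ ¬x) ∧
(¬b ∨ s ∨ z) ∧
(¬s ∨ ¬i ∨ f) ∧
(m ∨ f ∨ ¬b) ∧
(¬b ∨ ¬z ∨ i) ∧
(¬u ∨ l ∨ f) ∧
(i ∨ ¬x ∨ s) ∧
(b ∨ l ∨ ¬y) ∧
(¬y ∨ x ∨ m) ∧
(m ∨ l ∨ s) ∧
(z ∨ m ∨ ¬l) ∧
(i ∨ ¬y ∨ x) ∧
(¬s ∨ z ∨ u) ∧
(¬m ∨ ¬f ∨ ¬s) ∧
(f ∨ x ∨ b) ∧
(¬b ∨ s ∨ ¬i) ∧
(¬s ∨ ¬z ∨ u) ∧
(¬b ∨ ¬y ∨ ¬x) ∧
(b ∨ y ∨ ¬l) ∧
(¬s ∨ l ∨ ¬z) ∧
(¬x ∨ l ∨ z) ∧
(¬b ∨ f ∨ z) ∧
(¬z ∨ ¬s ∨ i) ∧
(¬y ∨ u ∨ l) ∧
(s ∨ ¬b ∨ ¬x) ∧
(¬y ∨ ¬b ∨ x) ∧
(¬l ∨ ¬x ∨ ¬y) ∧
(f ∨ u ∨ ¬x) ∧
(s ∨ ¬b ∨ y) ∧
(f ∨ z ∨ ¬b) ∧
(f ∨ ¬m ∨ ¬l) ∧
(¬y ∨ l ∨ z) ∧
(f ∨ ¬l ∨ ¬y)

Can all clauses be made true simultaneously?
Yes

Yes, the formula is satisfiable.

One satisfying assignment is: b=False, l=False, u=False, f=True, i=True, m=True, z=False, y=False, x=False, s=False

Verification: With this assignment, all 50 clauses evaluate to true.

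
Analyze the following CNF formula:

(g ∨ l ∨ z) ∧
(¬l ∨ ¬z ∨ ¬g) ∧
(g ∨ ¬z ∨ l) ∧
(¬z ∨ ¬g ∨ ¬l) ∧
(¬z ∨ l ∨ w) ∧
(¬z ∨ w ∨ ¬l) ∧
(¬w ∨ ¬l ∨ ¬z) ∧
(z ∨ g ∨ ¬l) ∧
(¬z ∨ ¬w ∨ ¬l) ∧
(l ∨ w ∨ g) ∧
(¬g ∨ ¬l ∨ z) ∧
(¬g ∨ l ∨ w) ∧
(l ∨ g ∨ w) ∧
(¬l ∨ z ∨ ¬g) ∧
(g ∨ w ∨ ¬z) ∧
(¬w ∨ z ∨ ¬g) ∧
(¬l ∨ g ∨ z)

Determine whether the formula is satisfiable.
Yes

Yes, the formula is satisfiable.

One satisfying assignment is: g=True, l=False, w=True, z=True

Verification: With this assignment, all 17 clauses evaluate to true.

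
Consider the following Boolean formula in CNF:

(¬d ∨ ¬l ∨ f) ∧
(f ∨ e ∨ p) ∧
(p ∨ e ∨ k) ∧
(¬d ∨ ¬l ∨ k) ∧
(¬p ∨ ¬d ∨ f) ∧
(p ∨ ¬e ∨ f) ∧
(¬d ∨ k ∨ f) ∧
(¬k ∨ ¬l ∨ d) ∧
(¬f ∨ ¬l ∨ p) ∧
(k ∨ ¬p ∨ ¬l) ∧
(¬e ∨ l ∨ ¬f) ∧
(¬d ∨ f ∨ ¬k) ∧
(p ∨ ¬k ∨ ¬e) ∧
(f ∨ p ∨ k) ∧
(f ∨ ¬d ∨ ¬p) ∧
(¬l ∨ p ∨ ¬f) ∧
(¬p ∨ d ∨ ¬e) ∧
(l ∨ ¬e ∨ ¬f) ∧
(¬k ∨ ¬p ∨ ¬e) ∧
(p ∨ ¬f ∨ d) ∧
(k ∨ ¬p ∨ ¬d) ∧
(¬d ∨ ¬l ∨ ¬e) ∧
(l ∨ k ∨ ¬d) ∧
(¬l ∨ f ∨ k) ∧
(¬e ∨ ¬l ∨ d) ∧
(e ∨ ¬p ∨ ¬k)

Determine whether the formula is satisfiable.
Yes

Yes, the formula is satisfiable.

One satisfying assignment is: e=False, l=False, k=True, d=True, f=True, p=False

Verification: With this assignment, all 26 clauses evaluate to true.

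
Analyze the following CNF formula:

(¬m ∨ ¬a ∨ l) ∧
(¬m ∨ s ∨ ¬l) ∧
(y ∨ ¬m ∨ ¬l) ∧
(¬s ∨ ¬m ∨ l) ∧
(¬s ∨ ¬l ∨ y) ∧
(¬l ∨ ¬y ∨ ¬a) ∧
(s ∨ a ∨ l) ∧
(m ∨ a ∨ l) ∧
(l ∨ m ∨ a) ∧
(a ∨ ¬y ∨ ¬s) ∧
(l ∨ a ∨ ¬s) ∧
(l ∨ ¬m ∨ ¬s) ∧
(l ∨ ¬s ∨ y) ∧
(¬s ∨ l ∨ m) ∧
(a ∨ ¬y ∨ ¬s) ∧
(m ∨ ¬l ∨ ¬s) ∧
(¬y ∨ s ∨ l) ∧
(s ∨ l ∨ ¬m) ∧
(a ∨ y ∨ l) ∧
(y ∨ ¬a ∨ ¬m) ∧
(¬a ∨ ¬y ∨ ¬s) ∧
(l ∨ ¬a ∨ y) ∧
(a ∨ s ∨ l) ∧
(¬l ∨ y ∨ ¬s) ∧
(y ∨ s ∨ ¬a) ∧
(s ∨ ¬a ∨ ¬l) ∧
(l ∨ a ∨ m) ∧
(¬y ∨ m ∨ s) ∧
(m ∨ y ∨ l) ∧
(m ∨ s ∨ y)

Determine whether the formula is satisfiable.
No

No, the formula is not satisfiable.

No assignment of truth values to the variables can make all 30 clauses true simultaneously.

The formula is UNSAT (unsatisfiable).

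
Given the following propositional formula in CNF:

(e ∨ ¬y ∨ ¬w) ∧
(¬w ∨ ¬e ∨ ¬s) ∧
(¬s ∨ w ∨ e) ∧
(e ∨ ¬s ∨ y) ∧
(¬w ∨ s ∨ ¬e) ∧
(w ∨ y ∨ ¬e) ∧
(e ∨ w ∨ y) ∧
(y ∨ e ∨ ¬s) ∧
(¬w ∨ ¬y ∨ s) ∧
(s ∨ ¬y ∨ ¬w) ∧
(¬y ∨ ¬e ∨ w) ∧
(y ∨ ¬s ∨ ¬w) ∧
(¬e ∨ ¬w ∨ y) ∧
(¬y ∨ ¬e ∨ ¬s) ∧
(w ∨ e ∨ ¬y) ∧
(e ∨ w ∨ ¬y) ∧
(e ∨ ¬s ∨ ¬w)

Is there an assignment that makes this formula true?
Yes

Yes, the formula is satisfiable.

One satisfying assignment is: e=False, y=False, w=True, s=False

Verification: With this assignment, all 17 clauses evaluate to true.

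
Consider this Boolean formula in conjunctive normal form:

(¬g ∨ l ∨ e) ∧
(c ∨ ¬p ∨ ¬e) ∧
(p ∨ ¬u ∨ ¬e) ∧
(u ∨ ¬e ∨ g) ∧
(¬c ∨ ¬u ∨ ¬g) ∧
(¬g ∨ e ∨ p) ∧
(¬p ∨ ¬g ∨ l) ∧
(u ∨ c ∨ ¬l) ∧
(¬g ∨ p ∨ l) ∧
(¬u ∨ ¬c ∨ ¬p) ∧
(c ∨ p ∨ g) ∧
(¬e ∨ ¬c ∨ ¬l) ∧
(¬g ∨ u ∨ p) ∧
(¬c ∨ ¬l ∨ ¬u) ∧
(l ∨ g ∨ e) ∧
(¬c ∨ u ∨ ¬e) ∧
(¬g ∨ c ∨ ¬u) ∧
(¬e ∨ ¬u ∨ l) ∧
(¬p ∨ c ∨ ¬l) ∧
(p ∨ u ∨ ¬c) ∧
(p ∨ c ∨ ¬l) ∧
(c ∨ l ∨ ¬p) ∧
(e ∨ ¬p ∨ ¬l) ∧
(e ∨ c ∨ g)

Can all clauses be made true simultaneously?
No

No, the formula is not satisfiable.

No assignment of truth values to the variables can make all 24 clauses true simultaneously.

The formula is UNSAT (unsatisfiable).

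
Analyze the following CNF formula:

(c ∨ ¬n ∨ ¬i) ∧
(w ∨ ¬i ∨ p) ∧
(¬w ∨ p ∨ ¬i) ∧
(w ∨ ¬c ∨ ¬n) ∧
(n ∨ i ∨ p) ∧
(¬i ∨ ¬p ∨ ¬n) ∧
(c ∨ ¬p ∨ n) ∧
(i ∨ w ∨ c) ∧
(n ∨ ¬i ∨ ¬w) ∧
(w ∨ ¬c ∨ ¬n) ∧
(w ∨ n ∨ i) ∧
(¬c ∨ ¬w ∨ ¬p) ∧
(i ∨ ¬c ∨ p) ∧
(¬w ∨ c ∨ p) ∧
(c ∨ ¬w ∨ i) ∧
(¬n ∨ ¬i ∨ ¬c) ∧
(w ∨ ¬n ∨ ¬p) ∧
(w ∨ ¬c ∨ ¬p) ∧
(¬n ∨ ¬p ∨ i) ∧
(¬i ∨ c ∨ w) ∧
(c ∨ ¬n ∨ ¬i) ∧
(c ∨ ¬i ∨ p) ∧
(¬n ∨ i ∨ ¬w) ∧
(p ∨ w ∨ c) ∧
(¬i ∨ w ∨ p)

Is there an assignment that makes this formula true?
No

No, the formula is not satisfiable.

No assignment of truth values to the variables can make all 25 clauses true simultaneously.

The formula is UNSAT (unsatisfiable).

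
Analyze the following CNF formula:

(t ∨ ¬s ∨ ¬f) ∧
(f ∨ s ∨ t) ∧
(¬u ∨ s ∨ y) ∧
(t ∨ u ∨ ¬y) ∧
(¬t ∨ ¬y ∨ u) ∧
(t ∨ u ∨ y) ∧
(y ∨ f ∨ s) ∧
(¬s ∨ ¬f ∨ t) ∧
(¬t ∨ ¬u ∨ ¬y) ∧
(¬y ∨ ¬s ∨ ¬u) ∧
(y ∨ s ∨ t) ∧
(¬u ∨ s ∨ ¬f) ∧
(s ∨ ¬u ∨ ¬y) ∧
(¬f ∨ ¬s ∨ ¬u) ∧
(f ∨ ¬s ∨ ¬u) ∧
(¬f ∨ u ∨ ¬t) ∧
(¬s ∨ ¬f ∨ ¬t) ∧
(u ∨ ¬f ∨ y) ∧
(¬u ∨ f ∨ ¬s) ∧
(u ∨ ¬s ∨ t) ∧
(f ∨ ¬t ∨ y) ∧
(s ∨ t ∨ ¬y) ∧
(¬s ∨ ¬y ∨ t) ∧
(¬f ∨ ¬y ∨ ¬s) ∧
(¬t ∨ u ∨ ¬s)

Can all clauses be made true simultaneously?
No

No, the formula is not satisfiable.

No assignment of truth values to the variables can make all 25 clauses true simultaneously.

The formula is UNSAT (unsatisfiable).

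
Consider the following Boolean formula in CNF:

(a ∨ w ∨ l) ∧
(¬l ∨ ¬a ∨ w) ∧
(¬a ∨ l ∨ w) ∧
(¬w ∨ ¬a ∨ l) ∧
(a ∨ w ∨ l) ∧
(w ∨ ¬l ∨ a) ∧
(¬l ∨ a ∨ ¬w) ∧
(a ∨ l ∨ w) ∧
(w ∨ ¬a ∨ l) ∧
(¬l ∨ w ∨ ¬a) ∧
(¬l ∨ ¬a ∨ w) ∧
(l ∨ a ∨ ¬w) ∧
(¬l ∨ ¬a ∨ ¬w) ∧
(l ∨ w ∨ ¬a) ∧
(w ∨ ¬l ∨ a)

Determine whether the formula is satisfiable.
No

No, the formula is not satisfiable.

No assignment of truth values to the variables can make all 15 clauses true simultaneously.

The formula is UNSAT (unsatisfiable).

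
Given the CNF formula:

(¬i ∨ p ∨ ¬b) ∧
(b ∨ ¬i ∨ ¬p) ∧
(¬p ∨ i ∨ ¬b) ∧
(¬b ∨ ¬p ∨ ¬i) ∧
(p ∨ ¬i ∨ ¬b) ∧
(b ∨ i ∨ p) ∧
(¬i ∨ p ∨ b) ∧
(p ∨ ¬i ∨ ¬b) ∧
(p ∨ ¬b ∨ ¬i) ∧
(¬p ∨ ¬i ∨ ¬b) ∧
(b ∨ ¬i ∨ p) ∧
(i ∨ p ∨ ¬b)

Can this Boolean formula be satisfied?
Yes

Yes, the formula is satisfiable.

One satisfying assignment is: p=True, i=False, b=False

Verification: With this assignment, all 12 clauses evaluate to true.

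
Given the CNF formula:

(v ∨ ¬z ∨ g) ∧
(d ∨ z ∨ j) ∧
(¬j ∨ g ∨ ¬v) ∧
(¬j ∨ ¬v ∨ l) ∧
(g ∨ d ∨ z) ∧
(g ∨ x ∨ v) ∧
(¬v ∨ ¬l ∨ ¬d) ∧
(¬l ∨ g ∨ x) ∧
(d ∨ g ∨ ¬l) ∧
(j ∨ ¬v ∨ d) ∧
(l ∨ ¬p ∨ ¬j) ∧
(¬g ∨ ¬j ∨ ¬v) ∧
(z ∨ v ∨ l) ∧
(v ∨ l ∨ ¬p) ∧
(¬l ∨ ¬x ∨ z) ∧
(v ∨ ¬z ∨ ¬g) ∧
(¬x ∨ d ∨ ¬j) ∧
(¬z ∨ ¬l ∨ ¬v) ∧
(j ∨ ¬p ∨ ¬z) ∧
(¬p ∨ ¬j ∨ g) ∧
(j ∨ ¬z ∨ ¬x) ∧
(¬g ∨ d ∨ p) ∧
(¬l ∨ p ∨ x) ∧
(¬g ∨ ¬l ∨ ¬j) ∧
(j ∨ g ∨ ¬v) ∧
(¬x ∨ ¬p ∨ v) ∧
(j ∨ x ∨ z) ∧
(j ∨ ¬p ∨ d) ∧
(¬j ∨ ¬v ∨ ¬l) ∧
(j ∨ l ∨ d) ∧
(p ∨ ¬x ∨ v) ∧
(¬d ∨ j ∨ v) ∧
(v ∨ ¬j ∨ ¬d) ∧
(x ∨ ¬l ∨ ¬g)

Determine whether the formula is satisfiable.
Yes

Yes, the formula is satisfiable.

One satisfying assignment is: l=False, d=True, v=True, x=False, z=True, j=False, p=False, g=True

Verification: With this assignment, all 34 clauses evaluate to true.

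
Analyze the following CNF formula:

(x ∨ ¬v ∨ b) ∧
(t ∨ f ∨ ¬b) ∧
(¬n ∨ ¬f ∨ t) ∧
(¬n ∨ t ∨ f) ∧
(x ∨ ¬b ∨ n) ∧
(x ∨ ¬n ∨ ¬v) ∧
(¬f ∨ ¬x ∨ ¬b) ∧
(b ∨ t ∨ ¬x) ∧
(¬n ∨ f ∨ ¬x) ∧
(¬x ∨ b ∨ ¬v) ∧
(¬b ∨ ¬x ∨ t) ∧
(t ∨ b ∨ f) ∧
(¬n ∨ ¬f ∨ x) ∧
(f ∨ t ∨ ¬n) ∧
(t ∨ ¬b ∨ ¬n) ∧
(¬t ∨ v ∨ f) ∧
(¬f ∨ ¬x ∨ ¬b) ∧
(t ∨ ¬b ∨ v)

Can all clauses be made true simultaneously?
Yes

Yes, the formula is satisfiable.

One satisfying assignment is: t=False, x=False, n=False, f=True, b=False, v=False

Verification: With this assignment, all 18 clauses evaluate to true.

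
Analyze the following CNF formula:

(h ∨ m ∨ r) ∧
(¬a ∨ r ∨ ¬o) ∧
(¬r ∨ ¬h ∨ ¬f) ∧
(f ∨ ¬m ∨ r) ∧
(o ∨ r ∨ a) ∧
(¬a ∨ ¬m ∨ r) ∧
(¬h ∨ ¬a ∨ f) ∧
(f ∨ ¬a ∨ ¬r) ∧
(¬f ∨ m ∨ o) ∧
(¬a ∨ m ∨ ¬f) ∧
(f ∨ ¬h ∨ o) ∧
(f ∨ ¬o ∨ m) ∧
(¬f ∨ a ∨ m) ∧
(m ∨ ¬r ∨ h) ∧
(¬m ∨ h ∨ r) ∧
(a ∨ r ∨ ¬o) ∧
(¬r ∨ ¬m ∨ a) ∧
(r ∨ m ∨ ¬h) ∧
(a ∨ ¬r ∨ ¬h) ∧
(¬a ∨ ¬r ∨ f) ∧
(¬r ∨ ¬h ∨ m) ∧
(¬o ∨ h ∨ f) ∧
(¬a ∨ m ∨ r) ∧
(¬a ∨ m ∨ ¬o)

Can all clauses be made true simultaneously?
Yes

Yes, the formula is satisfiable.

One satisfying assignment is: o=False, m=True, h=False, f=True, a=True, r=True

Verification: With this assignment, all 24 clauses evaluate to true.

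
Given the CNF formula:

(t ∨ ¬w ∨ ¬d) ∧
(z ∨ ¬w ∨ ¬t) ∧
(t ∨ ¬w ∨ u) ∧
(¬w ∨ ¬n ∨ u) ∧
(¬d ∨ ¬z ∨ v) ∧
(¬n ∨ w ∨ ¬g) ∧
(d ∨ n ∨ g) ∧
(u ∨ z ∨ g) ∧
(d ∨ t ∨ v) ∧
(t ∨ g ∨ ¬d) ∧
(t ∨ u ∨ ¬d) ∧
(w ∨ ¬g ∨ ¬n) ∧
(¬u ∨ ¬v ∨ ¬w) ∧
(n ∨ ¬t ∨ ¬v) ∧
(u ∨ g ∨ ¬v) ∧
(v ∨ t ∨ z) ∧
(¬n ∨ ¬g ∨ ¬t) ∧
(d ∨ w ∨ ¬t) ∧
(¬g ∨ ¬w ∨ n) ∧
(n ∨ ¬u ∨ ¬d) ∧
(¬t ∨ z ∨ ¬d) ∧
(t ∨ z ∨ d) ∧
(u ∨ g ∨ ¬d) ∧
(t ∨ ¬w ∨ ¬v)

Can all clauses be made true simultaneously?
Yes

Yes, the formula is satisfiable.

One satisfying assignment is: u=False, g=True, n=False, v=True, d=False, z=True, w=False, t=False

Verification: With this assignment, all 24 clauses evaluate to true.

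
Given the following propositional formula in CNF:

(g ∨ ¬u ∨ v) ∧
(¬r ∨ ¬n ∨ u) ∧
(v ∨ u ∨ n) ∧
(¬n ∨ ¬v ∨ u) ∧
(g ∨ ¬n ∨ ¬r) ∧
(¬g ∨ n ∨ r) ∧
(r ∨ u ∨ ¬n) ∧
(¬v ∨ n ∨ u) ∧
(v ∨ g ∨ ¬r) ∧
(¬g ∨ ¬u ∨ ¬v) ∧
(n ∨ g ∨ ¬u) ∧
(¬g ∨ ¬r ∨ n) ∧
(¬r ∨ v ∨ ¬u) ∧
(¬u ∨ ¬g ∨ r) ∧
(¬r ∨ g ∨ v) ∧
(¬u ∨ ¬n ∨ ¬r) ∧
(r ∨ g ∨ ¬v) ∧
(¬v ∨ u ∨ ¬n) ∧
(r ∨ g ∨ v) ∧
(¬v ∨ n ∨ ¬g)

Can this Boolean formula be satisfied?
No

No, the formula is not satisfiable.

No assignment of truth values to the variables can make all 20 clauses true simultaneously.

The formula is UNSAT (unsatisfiable).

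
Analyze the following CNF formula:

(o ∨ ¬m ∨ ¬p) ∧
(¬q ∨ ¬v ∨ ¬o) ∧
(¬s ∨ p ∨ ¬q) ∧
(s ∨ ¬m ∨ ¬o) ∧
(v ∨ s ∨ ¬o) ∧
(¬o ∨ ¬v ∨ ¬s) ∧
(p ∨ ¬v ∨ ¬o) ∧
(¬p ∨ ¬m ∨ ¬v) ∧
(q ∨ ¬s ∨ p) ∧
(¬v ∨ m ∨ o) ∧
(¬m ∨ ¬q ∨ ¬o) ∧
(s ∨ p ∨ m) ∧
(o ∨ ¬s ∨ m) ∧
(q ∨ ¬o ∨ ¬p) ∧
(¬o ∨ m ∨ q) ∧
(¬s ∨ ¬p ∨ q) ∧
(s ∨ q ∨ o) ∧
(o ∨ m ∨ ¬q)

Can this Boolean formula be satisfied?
Yes

Yes, the formula is satisfiable.

One satisfying assignment is: p=False, o=False, m=True, q=True, v=False, s=False

Verification: With this assignment, all 18 clauses evaluate to true.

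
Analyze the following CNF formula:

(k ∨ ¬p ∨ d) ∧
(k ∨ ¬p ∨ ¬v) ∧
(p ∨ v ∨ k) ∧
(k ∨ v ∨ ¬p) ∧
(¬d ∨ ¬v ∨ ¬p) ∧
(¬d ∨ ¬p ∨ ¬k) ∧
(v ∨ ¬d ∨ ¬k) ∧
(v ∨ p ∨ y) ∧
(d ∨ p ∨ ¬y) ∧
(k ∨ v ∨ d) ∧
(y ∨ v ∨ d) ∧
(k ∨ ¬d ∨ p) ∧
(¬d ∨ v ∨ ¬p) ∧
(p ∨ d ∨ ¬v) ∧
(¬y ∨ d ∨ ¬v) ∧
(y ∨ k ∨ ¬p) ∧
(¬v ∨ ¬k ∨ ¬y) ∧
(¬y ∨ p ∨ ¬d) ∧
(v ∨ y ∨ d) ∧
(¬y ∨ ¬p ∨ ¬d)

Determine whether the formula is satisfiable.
Yes

Yes, the formula is satisfiable.

One satisfying assignment is: y=False, d=False, k=True, v=True, p=True

Verification: With this assignment, all 20 clauses evaluate to true.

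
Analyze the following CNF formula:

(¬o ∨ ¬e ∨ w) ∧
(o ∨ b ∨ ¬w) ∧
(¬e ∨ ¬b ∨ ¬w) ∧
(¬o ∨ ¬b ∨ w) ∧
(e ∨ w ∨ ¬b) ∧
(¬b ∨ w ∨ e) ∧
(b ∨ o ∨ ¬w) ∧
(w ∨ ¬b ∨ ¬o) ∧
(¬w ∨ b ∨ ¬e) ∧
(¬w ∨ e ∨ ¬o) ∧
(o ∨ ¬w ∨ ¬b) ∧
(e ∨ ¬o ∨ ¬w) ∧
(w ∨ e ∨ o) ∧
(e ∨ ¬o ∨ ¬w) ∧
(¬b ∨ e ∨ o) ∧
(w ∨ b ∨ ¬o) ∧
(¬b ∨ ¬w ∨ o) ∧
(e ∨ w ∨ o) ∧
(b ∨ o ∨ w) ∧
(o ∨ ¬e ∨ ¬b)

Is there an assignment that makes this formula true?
No

No, the formula is not satisfiable.

No assignment of truth values to the variables can make all 20 clauses true simultaneously.

The formula is UNSAT (unsatisfiable).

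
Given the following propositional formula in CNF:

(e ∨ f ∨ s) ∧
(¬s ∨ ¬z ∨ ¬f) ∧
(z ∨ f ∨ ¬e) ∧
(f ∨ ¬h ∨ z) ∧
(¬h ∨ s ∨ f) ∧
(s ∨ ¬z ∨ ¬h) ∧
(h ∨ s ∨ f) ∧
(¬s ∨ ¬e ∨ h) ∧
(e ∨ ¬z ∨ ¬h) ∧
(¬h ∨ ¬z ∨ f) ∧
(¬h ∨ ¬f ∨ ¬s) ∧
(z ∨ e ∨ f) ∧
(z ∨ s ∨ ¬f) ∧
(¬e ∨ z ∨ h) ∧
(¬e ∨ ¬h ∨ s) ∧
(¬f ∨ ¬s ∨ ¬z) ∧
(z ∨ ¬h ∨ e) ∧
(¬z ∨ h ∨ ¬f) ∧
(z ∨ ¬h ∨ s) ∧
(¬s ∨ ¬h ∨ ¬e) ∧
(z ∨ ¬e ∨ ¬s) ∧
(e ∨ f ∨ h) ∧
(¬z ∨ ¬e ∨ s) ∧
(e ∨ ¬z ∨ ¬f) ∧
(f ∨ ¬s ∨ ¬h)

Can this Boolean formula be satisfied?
Yes

Yes, the formula is satisfiable.

One satisfying assignment is: z=False, f=True, e=False, s=True, h=False

Verification: With this assignment, all 25 clauses evaluate to true.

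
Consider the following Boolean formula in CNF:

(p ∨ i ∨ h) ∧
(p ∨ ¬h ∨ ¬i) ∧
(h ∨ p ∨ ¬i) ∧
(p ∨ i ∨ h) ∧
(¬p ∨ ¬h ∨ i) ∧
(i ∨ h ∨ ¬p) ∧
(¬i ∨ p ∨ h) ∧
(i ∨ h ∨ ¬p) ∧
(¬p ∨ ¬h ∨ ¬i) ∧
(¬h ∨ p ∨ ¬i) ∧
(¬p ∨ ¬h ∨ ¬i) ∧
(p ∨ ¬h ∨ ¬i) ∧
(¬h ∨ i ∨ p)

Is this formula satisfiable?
Yes

Yes, the formula is satisfiable.

One satisfying assignment is: p=True, i=True, h=False

Verification: With this assignment, all 13 clauses evaluate to true.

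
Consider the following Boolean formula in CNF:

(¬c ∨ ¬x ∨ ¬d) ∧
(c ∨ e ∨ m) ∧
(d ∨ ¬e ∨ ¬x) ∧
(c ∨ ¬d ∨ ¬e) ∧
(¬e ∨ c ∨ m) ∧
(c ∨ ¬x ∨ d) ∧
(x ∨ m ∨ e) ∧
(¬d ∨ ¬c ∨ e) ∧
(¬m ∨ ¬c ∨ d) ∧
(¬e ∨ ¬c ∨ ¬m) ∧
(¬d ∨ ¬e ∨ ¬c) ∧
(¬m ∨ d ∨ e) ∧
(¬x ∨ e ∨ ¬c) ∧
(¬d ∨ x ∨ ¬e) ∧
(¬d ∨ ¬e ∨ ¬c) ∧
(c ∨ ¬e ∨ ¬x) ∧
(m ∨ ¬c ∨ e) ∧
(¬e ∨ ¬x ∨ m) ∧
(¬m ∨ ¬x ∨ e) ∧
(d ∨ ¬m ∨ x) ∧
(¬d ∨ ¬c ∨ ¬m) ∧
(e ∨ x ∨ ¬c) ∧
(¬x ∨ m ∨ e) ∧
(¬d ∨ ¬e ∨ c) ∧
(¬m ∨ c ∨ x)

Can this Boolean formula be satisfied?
Yes

Yes, the formula is satisfiable.

One satisfying assignment is: e=True, m=False, x=False, c=True, d=False

Verification: With this assignment, all 25 clauses evaluate to true.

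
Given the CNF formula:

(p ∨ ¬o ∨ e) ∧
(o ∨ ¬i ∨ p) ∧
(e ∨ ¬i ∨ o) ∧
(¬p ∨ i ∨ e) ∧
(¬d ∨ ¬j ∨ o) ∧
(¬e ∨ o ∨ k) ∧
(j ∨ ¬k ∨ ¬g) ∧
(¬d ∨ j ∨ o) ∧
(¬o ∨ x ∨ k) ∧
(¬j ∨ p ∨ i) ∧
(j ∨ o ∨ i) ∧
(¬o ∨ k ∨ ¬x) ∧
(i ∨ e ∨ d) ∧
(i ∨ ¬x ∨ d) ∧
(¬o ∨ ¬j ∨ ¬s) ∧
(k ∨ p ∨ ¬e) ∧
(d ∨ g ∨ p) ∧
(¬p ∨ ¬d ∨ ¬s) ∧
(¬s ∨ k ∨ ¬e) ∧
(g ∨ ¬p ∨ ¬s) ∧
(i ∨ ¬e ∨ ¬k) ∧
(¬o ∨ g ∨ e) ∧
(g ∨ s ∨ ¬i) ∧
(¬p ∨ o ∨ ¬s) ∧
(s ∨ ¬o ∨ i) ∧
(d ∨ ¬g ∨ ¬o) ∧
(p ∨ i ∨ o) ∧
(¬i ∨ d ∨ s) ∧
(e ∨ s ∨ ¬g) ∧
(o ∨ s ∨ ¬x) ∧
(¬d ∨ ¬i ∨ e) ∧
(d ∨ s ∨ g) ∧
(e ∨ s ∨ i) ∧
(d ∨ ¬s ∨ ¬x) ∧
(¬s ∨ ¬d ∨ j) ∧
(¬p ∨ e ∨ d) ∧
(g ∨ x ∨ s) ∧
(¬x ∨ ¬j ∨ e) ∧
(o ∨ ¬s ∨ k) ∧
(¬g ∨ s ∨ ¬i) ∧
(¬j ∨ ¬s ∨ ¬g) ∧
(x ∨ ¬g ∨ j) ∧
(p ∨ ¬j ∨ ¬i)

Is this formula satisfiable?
No

No, the formula is not satisfiable.

No assignment of truth values to the variables can make all 43 clauses true simultaneously.

The formula is UNSAT (unsatisfiable).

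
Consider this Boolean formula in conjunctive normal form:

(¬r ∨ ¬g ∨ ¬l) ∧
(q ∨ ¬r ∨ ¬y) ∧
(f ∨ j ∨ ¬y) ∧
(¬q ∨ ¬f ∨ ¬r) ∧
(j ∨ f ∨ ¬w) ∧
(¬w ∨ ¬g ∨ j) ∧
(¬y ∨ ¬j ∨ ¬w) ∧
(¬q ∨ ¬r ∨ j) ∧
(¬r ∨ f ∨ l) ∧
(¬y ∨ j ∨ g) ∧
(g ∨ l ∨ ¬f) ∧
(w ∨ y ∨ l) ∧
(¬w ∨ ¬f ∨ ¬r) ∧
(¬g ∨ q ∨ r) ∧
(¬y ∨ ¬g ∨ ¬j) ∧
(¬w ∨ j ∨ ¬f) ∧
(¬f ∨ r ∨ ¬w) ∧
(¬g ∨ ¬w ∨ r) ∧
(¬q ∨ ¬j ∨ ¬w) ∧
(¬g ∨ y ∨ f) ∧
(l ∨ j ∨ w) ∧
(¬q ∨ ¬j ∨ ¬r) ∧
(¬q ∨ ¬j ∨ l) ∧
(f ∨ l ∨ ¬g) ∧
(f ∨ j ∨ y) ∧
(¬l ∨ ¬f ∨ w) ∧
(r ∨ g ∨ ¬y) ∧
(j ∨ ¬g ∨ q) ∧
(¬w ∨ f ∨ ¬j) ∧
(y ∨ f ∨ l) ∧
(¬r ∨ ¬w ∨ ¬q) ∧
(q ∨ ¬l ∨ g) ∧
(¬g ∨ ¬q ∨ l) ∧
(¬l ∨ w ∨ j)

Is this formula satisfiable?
Yes

Yes, the formula is satisfiable.

One satisfying assignment is: q=True, j=True, g=False, l=True, r=False, f=False, y=False, w=False

Verification: With this assignment, all 34 clauses evaluate to true.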